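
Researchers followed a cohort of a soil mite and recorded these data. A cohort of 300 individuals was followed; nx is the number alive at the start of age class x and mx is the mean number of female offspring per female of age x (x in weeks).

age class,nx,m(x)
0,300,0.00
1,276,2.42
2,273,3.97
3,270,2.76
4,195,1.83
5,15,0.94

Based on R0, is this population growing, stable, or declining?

lx = nx/n0 = nx/300: 1, 0.92, 0.91, 0.9, 0.65, 0.05
R0 = Σ lx·mx = 0 + 2.2264 + 3.6127 + 2.484 + 1.1895 + 0.047 = 9.5596
R0 > 1, so the population is growing.

growing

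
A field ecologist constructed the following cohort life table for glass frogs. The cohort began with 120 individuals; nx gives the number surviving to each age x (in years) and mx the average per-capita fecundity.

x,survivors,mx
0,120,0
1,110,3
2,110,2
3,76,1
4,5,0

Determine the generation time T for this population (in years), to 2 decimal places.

lx = nx/n0 = nx/120: 1, 0.91667…, 0.91667…, 0.63333…, 0.04167…
lx·mx: 0, 2.75…, 1.833333…, 0.633333…, 0 → R0 = 5.216667…
x·lx·mx: 0, 2.75…, 3.666667…, 1.9…, 0 → Σ = 8.316667…
T = 8.316667… / 5.216667… = 1.594249… → 1.59

1.59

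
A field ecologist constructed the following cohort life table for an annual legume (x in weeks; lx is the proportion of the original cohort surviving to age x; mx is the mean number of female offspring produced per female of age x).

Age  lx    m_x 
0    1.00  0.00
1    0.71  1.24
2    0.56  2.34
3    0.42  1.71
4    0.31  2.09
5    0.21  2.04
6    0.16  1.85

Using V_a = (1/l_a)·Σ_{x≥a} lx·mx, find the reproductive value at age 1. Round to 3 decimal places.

6.030

lx·mx for x ≥ 1: 0.8804, 1.3104, 0.7182, 0.6479, 0.4284, 0.296 → sum = 4.2813
V_1 = 4.2813 / l_1 = 4.2813 / 0.71 = 6.03 → 6.030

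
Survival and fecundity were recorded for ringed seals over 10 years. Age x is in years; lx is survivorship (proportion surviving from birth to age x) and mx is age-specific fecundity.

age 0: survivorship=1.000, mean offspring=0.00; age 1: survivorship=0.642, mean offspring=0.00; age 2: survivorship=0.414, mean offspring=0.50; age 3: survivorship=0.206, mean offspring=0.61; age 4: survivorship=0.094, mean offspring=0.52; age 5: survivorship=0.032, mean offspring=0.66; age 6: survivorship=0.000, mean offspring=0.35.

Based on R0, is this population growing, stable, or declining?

declining

R0 = Σ lx·mx = 0 + 0 + 0.207 + 0.12566 + 0.04888 + 0.02112 + 0 = 0.40266
R0 < 1, so the population is declining.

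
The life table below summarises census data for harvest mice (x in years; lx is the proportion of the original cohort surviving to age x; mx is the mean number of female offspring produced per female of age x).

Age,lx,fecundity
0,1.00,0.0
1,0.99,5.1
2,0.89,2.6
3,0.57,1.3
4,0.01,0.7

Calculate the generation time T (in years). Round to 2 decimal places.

1.47

lx·mx: 0, 5.049, 2.314, 0.741, 0.007 → R0 = 8.111
x·lx·mx: 0, 5.049, 4.628, 2.223, 0.028 → Σ = 11.928
T = 11.928 / 8.111 = 1.470595… → 1.47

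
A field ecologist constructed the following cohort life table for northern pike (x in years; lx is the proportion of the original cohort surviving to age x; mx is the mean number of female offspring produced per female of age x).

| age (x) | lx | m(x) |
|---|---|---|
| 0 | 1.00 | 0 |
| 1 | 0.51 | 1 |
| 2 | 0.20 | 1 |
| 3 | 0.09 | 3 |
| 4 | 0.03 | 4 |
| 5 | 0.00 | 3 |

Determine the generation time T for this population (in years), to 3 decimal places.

lx·mx: 0, 0.51, 0.2, 0.27, 0.12, 0 → R0 = 1.1
x·lx·mx: 0, 0.51, 0.4, 0.81, 0.48, 0 → Σ = 2.2
T = 2.2 / 1.1 = 2 → 2.000

2.000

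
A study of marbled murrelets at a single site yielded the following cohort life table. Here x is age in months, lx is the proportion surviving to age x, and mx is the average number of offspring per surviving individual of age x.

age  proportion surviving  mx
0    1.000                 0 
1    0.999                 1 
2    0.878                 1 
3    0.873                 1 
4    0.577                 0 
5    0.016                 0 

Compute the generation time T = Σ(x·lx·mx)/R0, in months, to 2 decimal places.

lx·mx: 0, 0.999, 0.878, 0.873, 0, 0 → R0 = 2.75
x·lx·mx: 0, 0.999, 1.756, 2.619, 0, 0 → Σ = 5.374
T = 5.374 / 2.75 = 1.954182… → 1.95

1.95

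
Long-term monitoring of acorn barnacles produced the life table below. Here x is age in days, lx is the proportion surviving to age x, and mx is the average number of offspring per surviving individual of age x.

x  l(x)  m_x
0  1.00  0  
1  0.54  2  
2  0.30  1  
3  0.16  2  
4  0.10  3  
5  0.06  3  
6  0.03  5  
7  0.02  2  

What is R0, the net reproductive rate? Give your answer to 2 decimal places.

2.37

lx·mx by age: 0, 1.08, 0.3, 0.32, 0.3, 0.18, 0.15, 0.04
R0 = Σ lx·mx = 2.37 → 2.37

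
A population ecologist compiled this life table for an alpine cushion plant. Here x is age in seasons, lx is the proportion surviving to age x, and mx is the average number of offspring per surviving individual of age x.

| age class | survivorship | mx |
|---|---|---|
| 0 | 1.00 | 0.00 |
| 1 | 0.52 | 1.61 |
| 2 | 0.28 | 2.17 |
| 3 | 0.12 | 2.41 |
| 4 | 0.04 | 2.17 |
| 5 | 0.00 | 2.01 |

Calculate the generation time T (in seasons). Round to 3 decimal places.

lx·mx: 0, 0.8372, 0.6076, 0.2892, 0.0868, 0 → R0 = 1.8208
x·lx·mx: 0, 0.8372, 1.2152, 0.8676, 0.3472, 0 → Σ = 3.2672
T = 3.2672 / 1.8208 = 1.794376… → 1.794

1.794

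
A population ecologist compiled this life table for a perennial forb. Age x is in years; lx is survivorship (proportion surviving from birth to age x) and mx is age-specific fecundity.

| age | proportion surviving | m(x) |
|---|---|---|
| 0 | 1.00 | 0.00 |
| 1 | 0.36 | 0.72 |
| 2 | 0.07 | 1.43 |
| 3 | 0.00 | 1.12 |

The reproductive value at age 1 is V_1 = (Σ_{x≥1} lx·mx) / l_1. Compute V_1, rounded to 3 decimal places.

lx·mx for x ≥ 1: 0.2592, 0.1001, 0 → sum = 0.3593
V_1 = 0.3593 / l_1 = 0.3593 / 0.36 = 0.998056… → 0.998

0.998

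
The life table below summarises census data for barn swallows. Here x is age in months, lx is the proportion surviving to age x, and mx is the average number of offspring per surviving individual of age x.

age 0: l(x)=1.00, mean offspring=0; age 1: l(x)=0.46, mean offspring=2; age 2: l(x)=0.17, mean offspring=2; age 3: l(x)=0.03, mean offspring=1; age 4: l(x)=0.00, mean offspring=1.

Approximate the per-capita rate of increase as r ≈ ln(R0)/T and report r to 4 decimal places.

R0 = Σ lx·mx = 0 + 0.92 + 0.34 + 0.03 + 0 = 1.29
Σ x·lx·mx = 1.69; T = 1.69/1.29 = 1.31008…
r ≈ ln(R0)/T = ln(1.29)/1.31008… = 0.194372… → 0.1944

0.1944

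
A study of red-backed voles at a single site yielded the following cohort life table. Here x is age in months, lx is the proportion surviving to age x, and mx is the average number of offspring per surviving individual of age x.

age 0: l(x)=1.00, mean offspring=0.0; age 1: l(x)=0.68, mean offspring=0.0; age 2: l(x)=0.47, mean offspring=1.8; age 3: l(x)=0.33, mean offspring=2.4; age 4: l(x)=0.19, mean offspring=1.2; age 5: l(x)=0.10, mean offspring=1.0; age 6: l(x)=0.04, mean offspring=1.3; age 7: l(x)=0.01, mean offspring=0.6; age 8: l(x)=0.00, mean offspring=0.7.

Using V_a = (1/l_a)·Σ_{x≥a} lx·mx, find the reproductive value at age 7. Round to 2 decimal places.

0.60

lx·mx for x ≥ 7: 0.006, 0 → sum = 0.006
V_7 = 0.006 / l_7 = 0.006 / 0.01 = 0.6 → 0.60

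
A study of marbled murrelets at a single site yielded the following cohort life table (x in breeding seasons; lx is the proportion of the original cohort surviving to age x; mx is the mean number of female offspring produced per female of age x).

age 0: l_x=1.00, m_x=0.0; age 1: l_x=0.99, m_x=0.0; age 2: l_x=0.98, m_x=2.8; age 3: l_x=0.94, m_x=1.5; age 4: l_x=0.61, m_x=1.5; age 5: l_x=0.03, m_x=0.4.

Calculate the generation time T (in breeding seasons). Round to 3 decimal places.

lx·mx: 0, 0, 2.744, 1.41, 0.915, 0.012 → R0 = 5.081
x·lx·mx: 0, 0, 5.488, 4.23, 3.66, 0.06 → Σ = 13.438
T = 13.438 / 5.081 = 2.644755… → 2.645

2.645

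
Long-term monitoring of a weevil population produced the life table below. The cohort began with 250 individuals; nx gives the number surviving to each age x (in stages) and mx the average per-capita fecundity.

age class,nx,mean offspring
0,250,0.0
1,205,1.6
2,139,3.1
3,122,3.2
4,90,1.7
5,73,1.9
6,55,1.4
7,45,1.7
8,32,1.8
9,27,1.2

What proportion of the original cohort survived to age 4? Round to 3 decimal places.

l_4 = n_4/n_0 = 90/250 = 0.36 → 0.360

0.360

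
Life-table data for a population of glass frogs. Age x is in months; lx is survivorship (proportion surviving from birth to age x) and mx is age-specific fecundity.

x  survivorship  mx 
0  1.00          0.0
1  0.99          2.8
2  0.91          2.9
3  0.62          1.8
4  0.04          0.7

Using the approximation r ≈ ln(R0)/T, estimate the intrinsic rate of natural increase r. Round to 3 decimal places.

R0 = Σ lx·mx = 0 + 2.772 + 2.639 + 1.116 + 0.028 = 6.555
Σ x·lx·mx = 11.51; T = 11.51/6.555 = 1.75591…
r ≈ ln(R0)/T = ln(6.555)/1.75591… = 1.0708… → 1.071

1.071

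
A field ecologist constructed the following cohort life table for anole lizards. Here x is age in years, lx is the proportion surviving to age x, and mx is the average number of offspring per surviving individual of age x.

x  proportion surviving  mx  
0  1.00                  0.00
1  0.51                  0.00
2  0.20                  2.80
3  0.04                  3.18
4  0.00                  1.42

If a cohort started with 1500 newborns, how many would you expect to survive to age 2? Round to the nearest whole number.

Expected survivors = N0 · l_2 = 1500 × 0.20 = 300 → 300

300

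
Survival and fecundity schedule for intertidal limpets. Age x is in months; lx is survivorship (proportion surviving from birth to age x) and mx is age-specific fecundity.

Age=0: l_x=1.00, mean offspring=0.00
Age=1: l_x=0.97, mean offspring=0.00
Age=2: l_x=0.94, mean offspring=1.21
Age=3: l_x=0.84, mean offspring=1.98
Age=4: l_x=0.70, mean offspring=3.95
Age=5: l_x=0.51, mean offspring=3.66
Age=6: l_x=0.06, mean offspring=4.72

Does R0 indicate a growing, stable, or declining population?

growing

R0 = Σ lx·mx = 0 + 0 + 1.1374 + 1.6632 + 2.765 + 1.8666 + 0.2832 = 7.7154
R0 > 1, so the population is growing.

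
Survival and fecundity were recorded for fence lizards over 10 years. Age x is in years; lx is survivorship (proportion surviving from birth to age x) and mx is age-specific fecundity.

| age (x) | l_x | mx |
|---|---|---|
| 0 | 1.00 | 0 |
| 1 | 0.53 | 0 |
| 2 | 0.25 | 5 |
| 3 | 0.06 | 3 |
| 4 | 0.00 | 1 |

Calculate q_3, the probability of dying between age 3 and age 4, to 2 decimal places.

1.00

q_3 = (l_3 − l_4) / l_3 = (0.06 − 0) / 0.06
     = 0.06 / 0.06 = 1 → 1.00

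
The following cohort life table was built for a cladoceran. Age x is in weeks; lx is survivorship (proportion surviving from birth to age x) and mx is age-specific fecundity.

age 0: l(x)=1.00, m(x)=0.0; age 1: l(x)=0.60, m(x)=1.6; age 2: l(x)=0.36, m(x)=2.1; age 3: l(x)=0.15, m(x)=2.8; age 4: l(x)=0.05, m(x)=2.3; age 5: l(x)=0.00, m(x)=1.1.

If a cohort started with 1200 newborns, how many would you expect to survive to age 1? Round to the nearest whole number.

Expected survivors = N0 · l_1 = 1200 × 0.60 = 720 → 720

720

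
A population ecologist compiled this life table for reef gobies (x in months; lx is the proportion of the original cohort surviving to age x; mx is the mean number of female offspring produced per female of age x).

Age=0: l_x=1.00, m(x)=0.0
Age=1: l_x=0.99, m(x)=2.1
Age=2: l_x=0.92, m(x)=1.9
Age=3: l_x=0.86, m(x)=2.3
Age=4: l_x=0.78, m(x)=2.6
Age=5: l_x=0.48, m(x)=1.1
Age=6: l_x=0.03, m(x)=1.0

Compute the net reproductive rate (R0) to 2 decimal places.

8.39

lx·mx by age: 0, 2.079, 1.748, 1.978, 2.028, 0.528, 0.03
R0 = Σ lx·mx = 8.391 → 8.39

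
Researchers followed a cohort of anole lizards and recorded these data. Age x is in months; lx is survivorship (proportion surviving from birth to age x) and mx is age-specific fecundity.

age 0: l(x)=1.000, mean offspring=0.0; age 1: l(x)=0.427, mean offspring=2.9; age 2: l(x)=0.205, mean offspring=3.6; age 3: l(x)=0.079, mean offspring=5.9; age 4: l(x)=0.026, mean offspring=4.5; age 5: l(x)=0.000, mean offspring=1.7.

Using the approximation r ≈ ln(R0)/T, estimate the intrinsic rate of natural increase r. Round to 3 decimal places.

0.525

R0 = Σ lx·mx = 0 + 1.2383 + 0.738 + 0.4661 + 0.117 + 0 = 2.5594
Σ x·lx·mx = 4.5806; T = 4.5806/2.5594 = 1.78972…
r ≈ ln(R0)/T = ln(2.5594)/1.78972… = 0.5251… → 0.525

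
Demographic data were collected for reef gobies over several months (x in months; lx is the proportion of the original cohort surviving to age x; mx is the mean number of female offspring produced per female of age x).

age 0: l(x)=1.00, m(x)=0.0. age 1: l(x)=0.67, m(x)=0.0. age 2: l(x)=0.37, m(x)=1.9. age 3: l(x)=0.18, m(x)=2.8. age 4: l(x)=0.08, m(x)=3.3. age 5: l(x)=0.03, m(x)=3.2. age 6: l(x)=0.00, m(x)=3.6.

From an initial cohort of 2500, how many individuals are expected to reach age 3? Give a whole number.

450

Expected survivors = N0 · l_3 = 2500 × 0.18 = 450 → 450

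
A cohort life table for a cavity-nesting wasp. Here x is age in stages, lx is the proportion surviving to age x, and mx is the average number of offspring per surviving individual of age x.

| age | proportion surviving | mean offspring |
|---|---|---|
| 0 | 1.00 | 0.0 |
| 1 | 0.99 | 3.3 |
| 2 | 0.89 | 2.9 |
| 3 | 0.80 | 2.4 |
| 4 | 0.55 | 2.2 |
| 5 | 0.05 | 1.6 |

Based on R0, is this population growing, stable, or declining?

growing

R0 = Σ lx·mx = 0 + 3.267 + 2.581 + 1.92 + 1.21 + 0.08 = 9.058
R0 > 1, so the population is growing.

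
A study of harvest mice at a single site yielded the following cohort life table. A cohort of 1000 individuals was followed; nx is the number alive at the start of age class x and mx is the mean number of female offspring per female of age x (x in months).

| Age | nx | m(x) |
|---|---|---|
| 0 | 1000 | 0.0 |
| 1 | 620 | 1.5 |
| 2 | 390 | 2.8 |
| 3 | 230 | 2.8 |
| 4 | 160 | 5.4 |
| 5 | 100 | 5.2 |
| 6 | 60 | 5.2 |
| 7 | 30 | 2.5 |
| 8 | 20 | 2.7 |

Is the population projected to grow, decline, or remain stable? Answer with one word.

growing

lx = nx/n0 = nx/1000: 1, 0.62, 0.39, 0.23, 0.16, 0.1, 0.06, 0.03, 0.02
R0 = Σ lx·mx = 0 + 0.93 + 1.092 + 0.644 + 0.864 + 0.52 + 0.312 + 0.075 + 0.054 = 4.491
R0 > 1, so the population is growing.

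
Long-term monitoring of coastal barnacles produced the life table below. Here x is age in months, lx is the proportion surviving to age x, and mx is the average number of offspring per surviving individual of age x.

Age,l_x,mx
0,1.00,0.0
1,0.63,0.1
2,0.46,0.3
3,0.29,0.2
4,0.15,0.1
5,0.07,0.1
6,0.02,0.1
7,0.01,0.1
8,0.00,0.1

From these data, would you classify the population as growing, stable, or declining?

R0 = Σ lx·mx = 0 + 0.063 + 0.138 + 0.058 + 0.015 + 0.007 + 0.002 + 0.001 + 0 = 0.284
R0 < 1, so the population is declining.

declining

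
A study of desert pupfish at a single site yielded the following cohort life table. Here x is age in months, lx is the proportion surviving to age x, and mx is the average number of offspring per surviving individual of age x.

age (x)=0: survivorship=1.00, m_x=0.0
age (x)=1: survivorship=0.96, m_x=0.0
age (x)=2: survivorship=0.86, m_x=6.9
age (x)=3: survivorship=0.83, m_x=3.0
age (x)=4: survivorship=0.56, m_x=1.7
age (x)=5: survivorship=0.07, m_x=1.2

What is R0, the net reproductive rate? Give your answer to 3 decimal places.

lx·mx by age: 0, 0, 5.934, 2.49, 0.952, 0.084
R0 = Σ lx·mx = 9.46 → 9.460

9.460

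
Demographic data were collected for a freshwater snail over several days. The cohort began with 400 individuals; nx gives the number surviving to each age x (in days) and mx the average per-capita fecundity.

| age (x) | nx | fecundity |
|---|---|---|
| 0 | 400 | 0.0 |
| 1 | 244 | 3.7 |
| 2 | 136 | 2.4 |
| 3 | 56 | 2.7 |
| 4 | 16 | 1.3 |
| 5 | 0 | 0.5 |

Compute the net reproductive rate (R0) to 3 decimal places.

lx = nx/n0 = nx/400: 1, 0.61, 0.34, 0.14, 0.04, 0
lx·mx by age: 0, 2.257, 0.816, 0.378, 0.052, 0
R0 = Σ lx·mx = 3.503 → 3.503

3.503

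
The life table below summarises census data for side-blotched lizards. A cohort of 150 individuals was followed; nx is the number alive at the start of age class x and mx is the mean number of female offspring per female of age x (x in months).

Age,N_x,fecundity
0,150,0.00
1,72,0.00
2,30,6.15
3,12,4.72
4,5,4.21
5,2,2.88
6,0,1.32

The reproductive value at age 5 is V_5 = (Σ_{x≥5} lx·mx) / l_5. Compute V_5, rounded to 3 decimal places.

lx = nx/n0 = nx/150: 1, 0.48, 0.2, 0.08, 0.03333…, 0.01333…, 0
lx·mx for x ≥ 5: 0.0384…, 0 → sum = 0.0384…
V_5 = 0.0384… / l_5 = 0.0384… / 0.013333… = 2.88… → 2.880

2.880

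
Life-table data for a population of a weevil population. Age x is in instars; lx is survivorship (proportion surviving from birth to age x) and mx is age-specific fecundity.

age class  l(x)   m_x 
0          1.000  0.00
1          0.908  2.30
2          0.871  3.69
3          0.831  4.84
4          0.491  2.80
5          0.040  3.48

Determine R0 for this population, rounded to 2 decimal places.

lx·mx by age: 0, 2.0884, 3.21399, 4.02204, 1.3748, 0.1392
R0 = Σ lx·mx = 10.83843 → 10.84

10.84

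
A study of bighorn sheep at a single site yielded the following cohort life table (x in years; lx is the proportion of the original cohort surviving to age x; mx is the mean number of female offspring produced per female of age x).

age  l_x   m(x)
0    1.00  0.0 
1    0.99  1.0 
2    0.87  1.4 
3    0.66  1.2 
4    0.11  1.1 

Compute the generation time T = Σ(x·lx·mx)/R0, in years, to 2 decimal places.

lx·mx: 0, 0.99, 1.218, 0.792, 0.121 → R0 = 3.121
x·lx·mx: 0, 0.99, 2.436, 2.376, 0.484 → Σ = 6.286
T = 6.286 / 3.121 = 2.014098… → 2.01

2.01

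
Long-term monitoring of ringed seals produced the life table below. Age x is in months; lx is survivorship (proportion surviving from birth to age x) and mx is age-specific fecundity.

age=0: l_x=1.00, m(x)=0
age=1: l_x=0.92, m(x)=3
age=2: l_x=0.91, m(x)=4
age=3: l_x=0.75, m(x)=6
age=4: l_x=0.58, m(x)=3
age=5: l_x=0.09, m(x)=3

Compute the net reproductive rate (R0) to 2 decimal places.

lx·mx by age: 0, 2.76, 3.64, 4.5, 1.74, 0.27
R0 = Σ lx·mx = 12.91 → 12.91

12.91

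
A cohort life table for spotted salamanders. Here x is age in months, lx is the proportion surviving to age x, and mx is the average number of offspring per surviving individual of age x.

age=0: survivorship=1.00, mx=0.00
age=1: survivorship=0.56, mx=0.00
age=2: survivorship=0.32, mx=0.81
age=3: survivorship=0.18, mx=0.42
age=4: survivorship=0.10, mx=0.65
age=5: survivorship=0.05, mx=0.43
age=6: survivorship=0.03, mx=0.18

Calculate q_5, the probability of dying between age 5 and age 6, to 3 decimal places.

q_5 = (l_5 − l_6) / l_5 = (0.05 − 0.03) / 0.05
     = 0.02 / 0.05 = 0.4 → 0.400

0.400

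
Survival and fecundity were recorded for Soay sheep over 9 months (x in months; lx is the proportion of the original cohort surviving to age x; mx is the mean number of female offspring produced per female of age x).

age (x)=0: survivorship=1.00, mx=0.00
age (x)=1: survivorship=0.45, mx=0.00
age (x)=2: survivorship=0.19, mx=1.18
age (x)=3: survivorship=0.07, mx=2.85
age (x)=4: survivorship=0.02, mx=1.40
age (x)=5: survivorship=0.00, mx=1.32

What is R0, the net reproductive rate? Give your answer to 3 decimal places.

0.452

lx·mx by age: 0, 0, 0.2242, 0.1995, 0.028, 0
R0 = Σ lx·mx = 0.4517 → 0.452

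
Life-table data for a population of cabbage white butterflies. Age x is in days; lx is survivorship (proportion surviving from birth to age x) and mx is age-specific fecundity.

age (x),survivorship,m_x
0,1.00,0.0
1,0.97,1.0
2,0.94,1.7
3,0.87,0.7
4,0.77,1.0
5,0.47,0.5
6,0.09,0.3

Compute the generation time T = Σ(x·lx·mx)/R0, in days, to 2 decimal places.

lx·mx: 0, 0.97, 1.598, 0.609, 0.77, 0.235, 0.027 → R0 = 4.209
x·lx·mx: 0, 0.97, 3.196, 1.827, 3.08, 1.175, 0.162 → Σ = 10.41
T = 10.41 / 4.209 = 2.473272… → 2.47

2.47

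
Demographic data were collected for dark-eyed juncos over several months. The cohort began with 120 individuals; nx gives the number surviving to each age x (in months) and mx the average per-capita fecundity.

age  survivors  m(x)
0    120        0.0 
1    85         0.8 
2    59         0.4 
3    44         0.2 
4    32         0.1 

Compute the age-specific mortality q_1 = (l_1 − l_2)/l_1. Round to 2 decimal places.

lx = nx/n0 = nx/120: 1, 0.70833…, 0.49167…, 0.36667…, 0.26667…
q_1 = (l_1 − l_2) / l_1 = (0.708333… − 0.491667…) / 0.708333…
     = 0.216667… / 0.708333… = 0.305882… → 0.31

0.31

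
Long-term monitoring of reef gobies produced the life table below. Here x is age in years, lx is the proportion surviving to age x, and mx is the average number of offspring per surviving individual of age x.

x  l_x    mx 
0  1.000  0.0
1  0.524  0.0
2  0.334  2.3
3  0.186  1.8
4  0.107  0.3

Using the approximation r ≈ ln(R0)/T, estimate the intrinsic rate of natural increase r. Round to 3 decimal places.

0.054

R0 = Σ lx·mx = 0 + 0 + 0.7682 + 0.3348 + 0.0321 = 1.1351
Σ x·lx·mx = 2.6692; T = 2.6692/1.1351 = 2.35151…
r ≈ ln(R0)/T = ln(1.1351)/2.35151… = 0.05389… → 0.054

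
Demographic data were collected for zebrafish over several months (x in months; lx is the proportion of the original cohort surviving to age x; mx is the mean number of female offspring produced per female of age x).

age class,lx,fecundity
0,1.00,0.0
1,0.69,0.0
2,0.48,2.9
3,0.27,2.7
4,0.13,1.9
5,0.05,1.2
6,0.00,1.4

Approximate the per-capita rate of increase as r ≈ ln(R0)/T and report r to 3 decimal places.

0.344

R0 = Σ lx·mx = 0 + 0 + 1.392 + 0.729 + 0.247 + 0.06 + 0 = 2.428
Σ x·lx·mx = 6.259; T = 6.259/2.428 = 2.57784…
r ≈ ln(R0)/T = ln(2.428)/2.57784… = 0.34411… → 0.344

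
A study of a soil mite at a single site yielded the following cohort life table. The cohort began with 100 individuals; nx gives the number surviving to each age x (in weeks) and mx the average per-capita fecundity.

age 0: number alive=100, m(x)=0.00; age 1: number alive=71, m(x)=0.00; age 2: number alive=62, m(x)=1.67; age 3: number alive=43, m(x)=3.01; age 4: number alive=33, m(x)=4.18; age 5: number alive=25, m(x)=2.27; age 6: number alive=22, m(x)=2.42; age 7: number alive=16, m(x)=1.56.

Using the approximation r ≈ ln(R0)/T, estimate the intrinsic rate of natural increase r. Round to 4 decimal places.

0.4260

lx = nx/n0 = nx/100: 1, 0.71, 0.62, 0.43, 0.33, 0.25, 0.22, 0.16
R0 = Σ lx·mx = 0 + 0 + 1.0354 + 1.2943 + 1.3794 + 0.5675 + 0.5324 + 0.2496 = 5.0586
Σ x·lx·mx = 19.2504; T = 19.2504/5.0586 = 3.80548…
r ≈ ln(R0)/T = ln(5.0586)/3.80548… = 0.425988… → 0.4260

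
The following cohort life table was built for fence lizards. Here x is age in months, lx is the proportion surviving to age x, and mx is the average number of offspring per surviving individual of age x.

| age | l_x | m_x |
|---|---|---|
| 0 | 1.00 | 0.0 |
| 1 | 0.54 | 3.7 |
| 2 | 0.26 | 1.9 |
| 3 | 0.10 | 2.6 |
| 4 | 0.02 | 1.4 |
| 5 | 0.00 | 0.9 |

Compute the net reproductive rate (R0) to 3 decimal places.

2.780

lx·mx by age: 0, 1.998, 0.494, 0.26, 0.028, 0
R0 = Σ lx·mx = 2.78 → 2.780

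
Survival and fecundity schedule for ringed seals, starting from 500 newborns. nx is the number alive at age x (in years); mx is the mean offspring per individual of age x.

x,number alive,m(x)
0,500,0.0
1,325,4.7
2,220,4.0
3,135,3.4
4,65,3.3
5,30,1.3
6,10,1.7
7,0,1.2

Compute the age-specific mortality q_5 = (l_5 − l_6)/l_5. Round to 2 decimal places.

0.67

lx = nx/n0 = nx/500: 1, 0.65, 0.44, 0.27, 0.13, 0.06, 0.02, 0
q_5 = (l_5 − l_6) / l_5 = (0.06 − 0.02) / 0.06
     = 0.04 / 0.06 = 0.666667… → 0.67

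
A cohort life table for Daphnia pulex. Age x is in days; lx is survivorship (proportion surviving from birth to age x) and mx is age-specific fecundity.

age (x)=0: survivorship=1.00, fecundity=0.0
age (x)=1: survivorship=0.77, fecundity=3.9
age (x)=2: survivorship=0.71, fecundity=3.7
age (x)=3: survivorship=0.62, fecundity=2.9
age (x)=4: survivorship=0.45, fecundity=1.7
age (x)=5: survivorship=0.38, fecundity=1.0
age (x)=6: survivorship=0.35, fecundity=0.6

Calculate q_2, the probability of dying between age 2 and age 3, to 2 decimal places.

0.13

q_2 = (l_2 − l_3) / l_2 = (0.71 − 0.62) / 0.71
     = 0.09 / 0.71 = 0.126761… → 0.13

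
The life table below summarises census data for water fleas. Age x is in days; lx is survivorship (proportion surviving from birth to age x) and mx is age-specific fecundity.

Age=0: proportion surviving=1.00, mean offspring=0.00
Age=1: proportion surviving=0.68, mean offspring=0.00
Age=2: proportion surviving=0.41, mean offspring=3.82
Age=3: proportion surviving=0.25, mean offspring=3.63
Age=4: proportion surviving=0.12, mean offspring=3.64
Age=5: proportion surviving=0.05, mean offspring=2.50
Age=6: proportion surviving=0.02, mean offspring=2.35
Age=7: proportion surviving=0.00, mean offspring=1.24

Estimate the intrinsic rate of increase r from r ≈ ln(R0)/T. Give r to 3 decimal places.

0.408

R0 = Σ lx·mx = 0 + 0 + 1.5662 + 0.9075 + 0.4368 + 0.125 + 0.047 + 0 = 3.0825
Σ x·lx·mx = 8.5091; T = 8.5091/3.0825 = 2.76045…
r ≈ ln(R0)/T = ln(3.0825)/2.76045… = 0.40781… → 0.408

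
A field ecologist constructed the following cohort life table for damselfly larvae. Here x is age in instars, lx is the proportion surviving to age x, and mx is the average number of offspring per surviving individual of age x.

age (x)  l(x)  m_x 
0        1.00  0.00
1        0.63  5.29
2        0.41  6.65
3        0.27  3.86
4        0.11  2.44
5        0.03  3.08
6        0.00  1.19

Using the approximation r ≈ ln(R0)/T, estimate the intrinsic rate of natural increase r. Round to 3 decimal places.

1.115

R0 = Σ lx·mx = 0 + 3.3327 + 2.7265 + 1.0422 + 0.2684 + 0.0924 + 0 = 7.4622
Σ x·lx·mx = 13.4479; T = 13.4479/7.4622 = 1.80214…
r ≈ ln(R0)/T = ln(7.4622)/1.80214… = 1.11526… → 1.115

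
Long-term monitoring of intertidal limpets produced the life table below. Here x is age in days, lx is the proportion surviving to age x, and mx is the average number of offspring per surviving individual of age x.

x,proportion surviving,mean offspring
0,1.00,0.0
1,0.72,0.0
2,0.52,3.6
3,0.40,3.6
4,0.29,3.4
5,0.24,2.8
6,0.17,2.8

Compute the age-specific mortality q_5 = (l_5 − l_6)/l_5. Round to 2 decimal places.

q_5 = (l_5 − l_6) / l_5 = (0.24 − 0.17) / 0.24
     = 0.07 / 0.24 = 0.291667… → 0.29

0.29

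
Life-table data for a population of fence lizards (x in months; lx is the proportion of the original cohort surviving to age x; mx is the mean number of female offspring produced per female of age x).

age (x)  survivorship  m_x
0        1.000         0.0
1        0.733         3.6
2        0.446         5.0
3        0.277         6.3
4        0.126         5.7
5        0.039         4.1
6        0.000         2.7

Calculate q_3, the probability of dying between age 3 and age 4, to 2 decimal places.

q_3 = (l_3 − l_4) / l_3 = (0.277 − 0.126) / 0.277
     = 0.151 / 0.277 = 0.545126… → 0.55

0.55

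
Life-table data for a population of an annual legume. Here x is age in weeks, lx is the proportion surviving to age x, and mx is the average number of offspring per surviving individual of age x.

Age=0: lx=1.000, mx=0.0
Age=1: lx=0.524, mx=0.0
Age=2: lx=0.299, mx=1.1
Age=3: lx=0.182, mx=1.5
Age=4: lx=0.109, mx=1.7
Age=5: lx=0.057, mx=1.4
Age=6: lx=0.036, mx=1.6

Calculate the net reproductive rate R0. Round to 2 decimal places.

lx·mx by age: 0, 0, 0.3289, 0.273, 0.1853, 0.0798, 0.0576
R0 = Σ lx·mx = 0.9246 → 0.92

0.92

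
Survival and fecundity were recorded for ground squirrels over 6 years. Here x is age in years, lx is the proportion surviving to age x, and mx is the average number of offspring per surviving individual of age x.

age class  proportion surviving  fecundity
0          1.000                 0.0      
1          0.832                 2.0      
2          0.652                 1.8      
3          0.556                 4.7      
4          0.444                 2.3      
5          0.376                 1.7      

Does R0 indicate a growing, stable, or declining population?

growing

R0 = Σ lx·mx = 0 + 1.664 + 1.1736 + 2.6132 + 1.0212 + 0.6392 = 7.1112
R0 > 1, so the population is growing.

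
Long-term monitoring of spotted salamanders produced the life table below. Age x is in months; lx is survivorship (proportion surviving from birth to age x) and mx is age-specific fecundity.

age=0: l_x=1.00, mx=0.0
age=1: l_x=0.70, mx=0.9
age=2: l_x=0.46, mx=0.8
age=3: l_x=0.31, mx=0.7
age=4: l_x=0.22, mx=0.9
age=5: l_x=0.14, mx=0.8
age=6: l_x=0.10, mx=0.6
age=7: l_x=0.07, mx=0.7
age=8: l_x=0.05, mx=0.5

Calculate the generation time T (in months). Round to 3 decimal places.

2.575

lx·mx: 0, 0.63, 0.368, 0.217, 0.198, 0.112, 0.06, 0.049, 0.025 → R0 = 1.659
x·lx·mx: 0, 0.63, 0.736, 0.651, 0.792, 0.56, 0.36, 0.343, 0.2 → Σ = 4.272
T = 4.272 / 1.659 = 2.575045… → 2.575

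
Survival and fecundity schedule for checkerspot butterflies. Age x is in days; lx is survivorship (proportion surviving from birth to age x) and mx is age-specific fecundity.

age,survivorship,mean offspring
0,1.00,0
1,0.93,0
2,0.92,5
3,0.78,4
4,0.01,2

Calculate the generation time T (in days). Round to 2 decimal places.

lx·mx: 0, 0, 4.6, 3.12, 0.02 → R0 = 7.74
x·lx·mx: 0, 0, 9.2, 9.36, 0.08 → Σ = 18.64
T = 18.64 / 7.74 = 2.408269… → 2.41

2.41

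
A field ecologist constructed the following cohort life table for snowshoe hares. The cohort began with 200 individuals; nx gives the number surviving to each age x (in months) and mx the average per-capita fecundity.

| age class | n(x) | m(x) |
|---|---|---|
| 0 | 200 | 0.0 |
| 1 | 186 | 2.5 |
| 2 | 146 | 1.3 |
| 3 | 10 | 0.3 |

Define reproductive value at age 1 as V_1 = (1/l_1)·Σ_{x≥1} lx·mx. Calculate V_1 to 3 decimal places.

3.537

lx = nx/n0 = nx/200: 1, 0.93, 0.73, 0.05
lx·mx for x ≥ 1: 2.325, 0.949, 0.015 → sum = 3.289
V_1 = 3.289 / l_1 = 3.289 / 0.93 = 3.536559… → 3.537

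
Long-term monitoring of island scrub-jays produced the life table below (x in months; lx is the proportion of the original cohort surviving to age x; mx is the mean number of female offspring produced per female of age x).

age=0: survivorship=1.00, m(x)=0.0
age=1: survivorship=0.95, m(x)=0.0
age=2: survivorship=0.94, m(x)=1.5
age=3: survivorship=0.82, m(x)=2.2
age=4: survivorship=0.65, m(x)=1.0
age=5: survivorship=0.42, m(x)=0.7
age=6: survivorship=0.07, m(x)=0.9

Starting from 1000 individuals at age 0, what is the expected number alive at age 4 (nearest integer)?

650

Expected survivors = N0 · l_4 = 1000 × 0.65 = 650 → 650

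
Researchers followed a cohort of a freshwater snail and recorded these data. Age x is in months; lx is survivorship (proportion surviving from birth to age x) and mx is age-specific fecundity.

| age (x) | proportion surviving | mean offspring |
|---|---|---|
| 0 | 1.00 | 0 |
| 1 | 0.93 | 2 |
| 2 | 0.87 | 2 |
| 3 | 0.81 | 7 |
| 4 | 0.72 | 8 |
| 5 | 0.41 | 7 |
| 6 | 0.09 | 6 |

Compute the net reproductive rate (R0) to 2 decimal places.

18.44

lx·mx by age: 0, 1.86, 1.74, 5.67, 5.76, 2.87, 0.54
R0 = Σ lx·mx = 18.44 → 18.44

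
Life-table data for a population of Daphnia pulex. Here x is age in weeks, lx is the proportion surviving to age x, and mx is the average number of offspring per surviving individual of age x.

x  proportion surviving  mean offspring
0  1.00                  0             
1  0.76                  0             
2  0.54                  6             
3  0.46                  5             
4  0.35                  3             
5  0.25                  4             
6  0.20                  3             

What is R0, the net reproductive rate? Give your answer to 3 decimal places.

lx·mx by age: 0, 0, 3.24, 2.3, 1.05, 1, 0.6
R0 = Σ lx·mx = 8.19 → 8.190

8.190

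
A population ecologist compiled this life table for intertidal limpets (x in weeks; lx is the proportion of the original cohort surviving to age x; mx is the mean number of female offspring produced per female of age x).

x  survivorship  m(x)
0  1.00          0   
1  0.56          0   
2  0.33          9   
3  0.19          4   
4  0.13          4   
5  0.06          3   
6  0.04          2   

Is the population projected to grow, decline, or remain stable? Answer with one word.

R0 = Σ lx·mx = 0 + 0 + 2.97 + 0.76 + 0.52 + 0.18 + 0.08 = 4.51
R0 > 1, so the population is growing.

growing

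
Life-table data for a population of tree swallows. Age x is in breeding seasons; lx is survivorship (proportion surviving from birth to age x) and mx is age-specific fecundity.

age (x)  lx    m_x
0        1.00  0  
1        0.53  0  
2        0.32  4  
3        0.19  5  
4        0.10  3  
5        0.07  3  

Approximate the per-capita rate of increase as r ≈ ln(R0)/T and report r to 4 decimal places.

0.3605

R0 = Σ lx·mx = 0 + 0 + 1.28 + 0.95 + 0.3 + 0.21 = 2.74
Σ x·lx·mx = 7.66; T = 7.66/2.74 = 2.79562…
r ≈ ln(R0)/T = ln(2.74)/2.79562… = 0.360549… → 0.3605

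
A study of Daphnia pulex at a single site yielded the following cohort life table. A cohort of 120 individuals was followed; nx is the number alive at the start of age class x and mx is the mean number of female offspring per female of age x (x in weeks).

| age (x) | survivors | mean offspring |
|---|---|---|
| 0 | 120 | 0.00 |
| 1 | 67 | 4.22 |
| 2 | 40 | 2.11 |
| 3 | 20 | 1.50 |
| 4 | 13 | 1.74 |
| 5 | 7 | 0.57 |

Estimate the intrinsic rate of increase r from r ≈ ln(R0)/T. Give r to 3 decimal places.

0.820

lx = nx/n0 = nx/120: 1, 0.55833…, 0.33333…, 0.16667…, 0.10833…, 0.05833…
R0 = Σ lx·mx = 0 + 2.35617… + 0.70333… + 0.25… + 0.1885… + 0.03325… = 3.53125…
Σ x·lx·mx = 5.433083…; T = 5.433083…/3.53125… = 1.53857…
r ≈ ln(R0)/T = ln(3.53125…)/1.53857… = 0.82001… → 0.820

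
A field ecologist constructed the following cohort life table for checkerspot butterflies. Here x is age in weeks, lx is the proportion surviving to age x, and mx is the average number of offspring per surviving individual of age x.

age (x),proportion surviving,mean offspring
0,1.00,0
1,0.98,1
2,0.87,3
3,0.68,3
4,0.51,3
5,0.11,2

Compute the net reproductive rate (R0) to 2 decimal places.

lx·mx by age: 0, 0.98, 2.61, 2.04, 1.53, 0.22
R0 = Σ lx·mx = 7.38 → 7.38

7.38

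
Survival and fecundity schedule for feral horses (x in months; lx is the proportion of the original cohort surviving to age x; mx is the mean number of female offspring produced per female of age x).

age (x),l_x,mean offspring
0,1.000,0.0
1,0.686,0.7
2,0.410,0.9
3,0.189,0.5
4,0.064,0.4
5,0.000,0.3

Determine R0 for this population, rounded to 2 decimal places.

0.97

lx·mx by age: 0, 0.4802, 0.369, 0.0945, 0.0256, 0
R0 = Σ lx·mx = 0.9693 → 0.97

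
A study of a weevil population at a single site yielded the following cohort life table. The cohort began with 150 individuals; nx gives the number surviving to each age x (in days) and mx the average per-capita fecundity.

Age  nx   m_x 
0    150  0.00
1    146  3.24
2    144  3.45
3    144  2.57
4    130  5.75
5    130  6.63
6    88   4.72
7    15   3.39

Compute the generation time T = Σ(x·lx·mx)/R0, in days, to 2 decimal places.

3.73

lx = nx/n0 = nx/150: 1, 0.97333…, 0.96, 0.96, 0.86667…, 0.86667…, 0.58667…, 0.1
lx·mx: 0, 3.1536…, 3.312, 2.4672, 4.983333…, 5.746…, 2.769067…, 0.339 → R0 = 22.7702…
x·lx·mx: 0, 3.1536…, 6.624, 7.4016, 19.933333…, 28.73…, 16.6144…, 2.373 → Σ = 84.829933…
T = 84.829933… / 22.7702… = 3.72548… → 3.73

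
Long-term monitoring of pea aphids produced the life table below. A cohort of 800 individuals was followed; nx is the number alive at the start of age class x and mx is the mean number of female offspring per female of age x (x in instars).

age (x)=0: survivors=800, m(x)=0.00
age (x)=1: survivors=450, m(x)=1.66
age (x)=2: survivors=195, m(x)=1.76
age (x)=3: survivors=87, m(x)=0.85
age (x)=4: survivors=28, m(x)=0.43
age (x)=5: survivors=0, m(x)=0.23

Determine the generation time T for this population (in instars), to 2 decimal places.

1.45

lx = nx/n0 = nx/800: 1, 0.5625, 0.24375, 0.10875, 0.035, 0
lx·mx: 0, 0.93375, 0.429…, 0.092438…, 0.01505, 0 → R0 = 1.470238…
x·lx·mx: 0, 0.93375, 0.858…, 0.277313…, 0.0602, 0 → Σ = 2.129263…
T = 2.129263… / 1.470238… = 1.448244… → 1.45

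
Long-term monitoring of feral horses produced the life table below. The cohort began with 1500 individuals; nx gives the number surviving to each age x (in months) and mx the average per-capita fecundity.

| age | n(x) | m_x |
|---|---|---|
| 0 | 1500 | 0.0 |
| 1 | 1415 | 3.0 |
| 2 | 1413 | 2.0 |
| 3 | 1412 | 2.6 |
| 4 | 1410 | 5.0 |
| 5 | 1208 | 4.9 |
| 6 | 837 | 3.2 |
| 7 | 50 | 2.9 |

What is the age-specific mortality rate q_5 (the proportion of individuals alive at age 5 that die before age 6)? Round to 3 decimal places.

0.307

lx = nx/n0 = nx/1500: 1, 0.94333…, 0.942, 0.94133…, 0.94, 0.80533…, 0.558, 0.03333…
q_5 = (l_5 − l_6) / l_5 = (0.805333… − 0.558) / 0.805333…
     = 0.247333… / 0.805333… = 0.307119… → 0.307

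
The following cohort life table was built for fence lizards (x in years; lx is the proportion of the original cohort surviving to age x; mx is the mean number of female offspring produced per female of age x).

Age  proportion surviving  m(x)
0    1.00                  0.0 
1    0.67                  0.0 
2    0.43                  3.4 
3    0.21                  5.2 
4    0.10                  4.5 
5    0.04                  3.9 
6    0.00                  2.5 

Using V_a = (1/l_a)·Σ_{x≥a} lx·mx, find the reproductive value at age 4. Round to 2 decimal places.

lx·mx for x ≥ 4: 0.45, 0.156, 0 → sum = 0.606
V_4 = 0.606 / l_4 = 0.606 / 0.1 = 6.06 → 6.06

6.06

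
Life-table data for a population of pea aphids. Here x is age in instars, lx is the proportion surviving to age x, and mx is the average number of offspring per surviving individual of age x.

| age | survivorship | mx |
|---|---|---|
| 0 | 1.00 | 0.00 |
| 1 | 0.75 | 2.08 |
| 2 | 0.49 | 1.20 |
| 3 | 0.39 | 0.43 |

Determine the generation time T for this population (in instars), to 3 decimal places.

1.399

lx·mx: 0, 1.56, 0.588, 0.1677 → R0 = 2.3157
x·lx·mx: 0, 1.56, 1.176, 0.5031 → Σ = 3.2391
T = 3.2391 / 2.3157 = 1.398756… → 1.399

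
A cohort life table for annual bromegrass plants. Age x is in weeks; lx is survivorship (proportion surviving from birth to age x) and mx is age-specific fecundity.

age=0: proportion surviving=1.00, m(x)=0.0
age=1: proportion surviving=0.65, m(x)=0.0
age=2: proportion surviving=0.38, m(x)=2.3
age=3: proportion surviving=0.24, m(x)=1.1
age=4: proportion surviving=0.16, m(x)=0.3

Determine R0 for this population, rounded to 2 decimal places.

lx·mx by age: 0, 0, 0.874, 0.264, 0.048
R0 = Σ lx·mx = 1.186 → 1.19

1.19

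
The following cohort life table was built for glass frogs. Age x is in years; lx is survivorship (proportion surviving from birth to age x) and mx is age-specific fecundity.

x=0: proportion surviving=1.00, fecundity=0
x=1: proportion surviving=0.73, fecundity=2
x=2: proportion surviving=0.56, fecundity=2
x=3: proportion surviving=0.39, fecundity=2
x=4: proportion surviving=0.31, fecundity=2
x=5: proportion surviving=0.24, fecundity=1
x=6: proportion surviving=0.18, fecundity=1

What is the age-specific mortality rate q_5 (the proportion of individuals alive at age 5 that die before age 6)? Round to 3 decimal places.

q_5 = (l_5 − l_6) / l_5 = (0.24 − 0.18) / 0.24
     = 0.06 / 0.24 = 0.25 → 0.250

0.250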